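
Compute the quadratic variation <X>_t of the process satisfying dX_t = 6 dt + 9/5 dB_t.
<X>_t = 81*t/25

For an Itô process dX_t = a(t) dt + b(t) dB_t, the quadratic variation is <X>_t = int_0^t b(s)^2 ds (the drift term does not contribute). Here b(s) = 9/5, so
  b(s)^2 = 81/25.
Integrating from 0 to t:
  <X>_t = int_0^t (81/25) ds = 81*t/25.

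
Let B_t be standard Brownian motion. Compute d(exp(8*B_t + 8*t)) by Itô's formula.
d(exp(8*B_t + 8*t)) = (40*exp(8*B_t + 8*t)) dt + (8*exp(8*B_t + 8*t)) dB_t

Itô's formula for f(t, x): d f(t, B_t) = (f_t + (1/2) f_xx) dt + f_x dB_t. Compute partials of f(t, x) = exp(8*t + 8*x):
  f_t(t,x)  = 8*exp(8*t + 8*x)
  f_x(t,x)  = 8*exp(8*t + 8*x)
  f_xx(t,x) = 64*exp(8*t + 8*x)
Assemble drift = f_t + (1/2) f_xx = 40*exp(8*t + 8*x) and diffusion = f_x = 8*exp(8*t + 8*x). Substituting x = B_t:
  d(exp(8*B_t + 8*t)) = (40*exp(8*B_t + 8*t)) dt + (8*exp(8*B_t + 8*t)) dB_t.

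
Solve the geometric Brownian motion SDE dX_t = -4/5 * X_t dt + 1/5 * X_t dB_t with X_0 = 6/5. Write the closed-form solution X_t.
X_t = 6/5 * exp((-41/50) * t + (1/5) * B_t)

For GBM dX = mu X dt + sigma X dB with X_0 = x_0, apply Itô to Y = log X: dY = (mu - sigma^2/2) dt + sigma dB, so Y_t = log(x_0) + (mu - sigma^2/2) t + sigma B_t and hence X_t = x_0 * exp((mu - sigma^2/2) t + sigma B_t).
With mu = -4/5, sigma = 1/5, x_0 = 6/5, this gives:
  X_t = 6/5 * exp((-41/50) * t + (1/5) * B_t).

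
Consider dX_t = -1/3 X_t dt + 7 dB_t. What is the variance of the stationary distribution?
lim Var(X_t) = 147/2

The OU SDE dX = -theta X dt + sigma dB admits the integrating factor exp(theta t): d(exp(theta t) X_t) = sigma exp(theta t) dB_t. Integrating from 0 to t gives X_t = x_0 * exp(-theta t) + sigma * int_0^t exp(-theta (t-s)) dB_s for any initial x_0. The Itô integral has variance (by the Itô isometry) sigma^2 * int_0^t exp(-2 theta (t - s)) ds = sigma^2 * (1 - exp(-2 theta t)) / (2 theta), independent of x_0.
With theta = 1/3, sigma = 7:
  Var(X_t) = (7)^2 * (1 - exp(-2*1/3 t)) / (2 * 1/3) = 147/2 - 147*exp(-2*t/3)/2.
As t -> infinity, exp(-2*1/3 t) -> 0, so the stationary variance is sigma^2 / (2 theta) = 147/2.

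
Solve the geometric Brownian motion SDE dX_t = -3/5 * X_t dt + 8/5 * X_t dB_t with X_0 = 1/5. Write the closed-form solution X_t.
X_t = 1/5 * exp((-47/25) * t + (8/5) * B_t)

For GBM dX = mu X dt + sigma X dB with X_0 = x_0, apply Itô to Y = log X: dY = (mu - sigma^2/2) dt + sigma dB, so Y_t = log(x_0) + (mu - sigma^2/2) t + sigma B_t and hence X_t = x_0 * exp((mu - sigma^2/2) t + sigma B_t).
With mu = -3/5, sigma = 8/5, x_0 = 1/5, this gives:
  X_t = 1/5 * exp((-47/25) * t + (8/5) * B_t).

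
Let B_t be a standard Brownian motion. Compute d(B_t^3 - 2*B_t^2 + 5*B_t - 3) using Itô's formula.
d(B_t^3 - 2*B_t^2 + 5*B_t - 3) = (3*B_t - 2) dt + (3*B_t^2 - 4*B_t + 5) dB_t

Itô's formula for f(B_t) gives d f(B_t) = f'(B_t) dB_t + (1/2) f''(B_t) dt. Compute derivatives of f(x) = x^3 - 2*x^2 + 5*x - 3:
  f'(x)  = 3*x^2 - 4*x + 5
  f''(x) = 6*x - 4
Substitute x = B_t and multiply the f'' term by 1/2:
  drift     = (1/2) * (6*x - 4) evaluated at B_t = 3*B_t - 2
  diffusion = (3*x^2 - 4*x + 5) evaluated at B_t = 3*B_t^2 - 4*B_t + 5
Therefore d(B_t^3 - 2*B_t^2 + 5*B_t - 3) = (3*B_t - 2) dt + (3*B_t^2 - 4*B_t + 5) dB_t.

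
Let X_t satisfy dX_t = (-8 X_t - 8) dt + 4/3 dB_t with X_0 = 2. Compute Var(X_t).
Var(X_t) = 1/9 - exp(-16*t)/9

The variance V(t) = Var(X_t) satisfies V'(t) = 2 a V(t) + c^2 with V(0) = 0 (drift coefficient is linear in X, diffusion is constant). With a = -8, c = 4/3, the solution is
  V(t) = (c^2 / (2 a)) * (exp(2 a t) - 1)
       = ((4/3)^2 / (2*(-8))) * (exp((-16) t) - 1)
       = 1/9 - exp(-16*t)/9.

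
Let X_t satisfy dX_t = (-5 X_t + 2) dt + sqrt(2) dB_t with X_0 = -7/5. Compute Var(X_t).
Var(X_t) = 1/5 - exp(-10*t)/5

The variance V(t) = Var(X_t) satisfies V'(t) = 2 a V(t) + c^2 with V(0) = 0 (drift coefficient is linear in X, diffusion is constant). With a = -5, c = sqrt(2), the solution is
  V(t) = (c^2 / (2 a)) * (exp(2 a t) - 1)
       = (sqrt(2)^2 / (2*(-5))) * (exp((-10) t) - 1)
       = 1/5 - exp(-10*t)/5.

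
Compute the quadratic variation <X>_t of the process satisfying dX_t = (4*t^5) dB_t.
<X>_t = 16*t^11/11

For an Itô process dX_t = a(t) dt + b(t) dB_t, the quadratic variation is <X>_t = int_0^t b(s)^2 ds (the drift term does not contribute). Here b(s) = 4*s^5, so
  b(s)^2 = 16*s^10.
Integrating from 0 to t:
  <X>_t = int_0^t (16*s^10) ds = 16*t^11/11.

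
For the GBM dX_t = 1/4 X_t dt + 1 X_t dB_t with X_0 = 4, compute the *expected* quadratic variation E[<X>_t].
E[<X>_t] = 32*exp(3*t/2)/3 - 32/3

<X>_t = int_0^t (1 * X_s)^2 ds. Taking expectation inside the integral: E[<X>_t] = 1^2 * int_0^t E[X_s^2] ds. For GBM, E[X_s^2] = x_0^2 * exp((2 mu + sigma^2) s). Integrating:
  E[<X>_t] = 1^2 * 4^2 * (exp((2*(1/4) + 1^2) t) - 1) / (2*(1/4) + 1^2)
           = 1^2 * 4^2 * (exp((3/2) t) - 1) / (3/2) = 32*exp(3*t/2)/3 - 32/3.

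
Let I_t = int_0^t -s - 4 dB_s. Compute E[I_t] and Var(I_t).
E[I_t] = 0; Var(I_t) = t*(t^2 + 12*t + 48)/3

The Itô integral of a deterministic integrand f(s) has mean 0 because each increment f(s) * (B_{s+ds} - B_s) has mean 0. By the Itô isometry:
  Var( int_0^t f(s) dB_s ) = E[ (int_0^t f(s) dB_s)^2 ] = int_0^t f(s)^2 ds.
Here f(s) = -s - 4, so f(s)^2 = (s + 4)^2. Integrate:
  int_0^t ((s + 4)^2) ds = t*(t^2 + 12*t + 48)/3.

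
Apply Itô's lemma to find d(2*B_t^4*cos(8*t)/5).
d(2*B_t^4*cos(8*t)/5) = (4*B_t^2*(-4*B_t^2*sin(8*t) + 3*cos(8*t))/5) dt + (8*B_t^3*cos(8*t)/5) dB_t

Itô's formula for f(t, x): d f(t, B_t) = (f_t + (1/2) f_xx) dt + f_x dB_t. Compute partials of f(t, x) = 2*x^4*cos(8*t)/5:
  f_t(t,x)  = -16*x^4*sin(8*t)/5
  f_x(t,x)  = 8*x^3*cos(8*t)/5
  f_xx(t,x) = 24*x^2*cos(8*t)/5
Assemble drift = f_t + (1/2) f_xx = 4*x^2*(-4*x^2*sin(8*t) + 3*cos(8*t))/5 and diffusion = f_x = 8*x^3*cos(8*t)/5. Substituting x = B_t:
  d(2*B_t^4*cos(8*t)/5) = (4*B_t^2*(-4*B_t^2*sin(8*t) + 3*cos(8*t))/5) dt + (8*B_t^3*cos(8*t)/5) dB_t.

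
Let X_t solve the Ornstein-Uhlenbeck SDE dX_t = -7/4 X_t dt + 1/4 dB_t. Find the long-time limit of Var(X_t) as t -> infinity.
lim Var(X_t) = 1/56

The OU SDE dX = -theta X dt + sigma dB admits the integrating factor exp(theta t): d(exp(theta t) X_t) = sigma exp(theta t) dB_t. Integrating from 0 to t gives X_t = x_0 * exp(-theta t) + sigma * int_0^t exp(-theta (t-s)) dB_s for any initial x_0. The Itô integral has variance (by the Itô isometry) sigma^2 * int_0^t exp(-2 theta (t - s)) ds = sigma^2 * (1 - exp(-2 theta t)) / (2 theta), independent of x_0.
With theta = 7/4, sigma = 1/4:
  Var(X_t) = (1/4)^2 * (1 - exp(-2*7/4 t)) / (2 * 7/4) = 1/56 - exp(-7*t/2)/56.
As t -> infinity, exp(-2*7/4 t) -> 0, so the stationary variance is sigma^2 / (2 theta) = 1/56.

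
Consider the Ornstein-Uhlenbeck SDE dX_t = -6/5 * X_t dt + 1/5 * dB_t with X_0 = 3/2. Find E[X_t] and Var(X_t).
E[X_t] = 3*exp(-6*t/5)/2; Var(X_t) = 1/60 - exp(-12*t/5)/60

The OU SDE dX = -theta X dt + sigma dB admits the integrating factor exp(theta t): d(exp(theta t) X_t) = sigma exp(theta t) dB_t. Integrating from 0 to t:
  X_t = x_0 * exp(-theta t) + sigma * int_0^t exp(-theta (t-s)) dB_s.
The Itô integral has mean 0 and (by the Itô isometry) variance sigma^2 * int_0^t exp(-2 theta (t - s)) ds = sigma^2 * (1 - exp(-2 theta t)) / (2 theta).
With theta = 6/5, sigma = 1/5, x_0 = 3/2:
  E[X_t] = 3/2 * exp(-6/5 t) = 3*exp(-6*t/5)/2
  Var(X_t) = (1/5)^2 * (1 - exp(-2*6/5 t)) / (2 * 6/5) = 1/60 - exp(-12*t/5)/60.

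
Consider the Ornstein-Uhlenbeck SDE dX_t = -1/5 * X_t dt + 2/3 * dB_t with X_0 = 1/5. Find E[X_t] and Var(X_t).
E[X_t] = exp(-t/5)/5; Var(X_t) = 10/9 - 10*exp(-2*t/5)/9

The OU SDE dX = -theta X dt + sigma dB admits the integrating factor exp(theta t): d(exp(theta t) X_t) = sigma exp(theta t) dB_t. Integrating from 0 to t:
  X_t = x_0 * exp(-theta t) + sigma * int_0^t exp(-theta (t-s)) dB_s.
The Itô integral has mean 0 and (by the Itô isometry) variance sigma^2 * int_0^t exp(-2 theta (t - s)) ds = sigma^2 * (1 - exp(-2 theta t)) / (2 theta).
With theta = 1/5, sigma = 2/3, x_0 = 1/5:
  E[X_t] = 1/5 * exp(-1/5 t) = exp(-t/5)/5
  Var(X_t) = (2/3)^2 * (1 - exp(-2*1/5 t)) / (2 * 1/5) = 10/9 - 10*exp(-2*t/5)/9.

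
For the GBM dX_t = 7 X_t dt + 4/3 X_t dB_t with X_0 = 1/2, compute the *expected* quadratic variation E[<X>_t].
E[<X>_t] = 2*exp(142*t/9)/71 - 2/71

<X>_t = int_0^t ((4/3) * X_s)^2 ds. Taking expectation inside the integral: E[<X>_t] = (4/3)^2 * int_0^t E[X_s^2] ds. For GBM, E[X_s^2] = x_0^2 * exp((2 mu + sigma^2) s). Integrating:
  E[<X>_t] = (4/3)^2 * (1/2)^2 * (exp((2*7 + (4/3)^2) t) - 1) / (2*7 + (4/3)^2)
           = (4/3)^2 * (1/2)^2 * (exp((142/9) t) - 1) / (142/9) = 2*exp(142*t/9)/71 - 2/71.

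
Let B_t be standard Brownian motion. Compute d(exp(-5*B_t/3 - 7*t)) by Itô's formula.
d(exp(-5*B_t/3 - 7*t)) = (-101*exp(-5*B_t/3 - 7*t)/18) dt + (-5*exp(-5*B_t/3 - 7*t)/3) dB_t

Itô's formula for f(t, x): d f(t, B_t) = (f_t + (1/2) f_xx) dt + f_x dB_t. Compute partials of f(t, x) = exp(-7*t - 5*x/3):
  f_t(t,x)  = -7*exp(-7*t - 5*x/3)
  f_x(t,x)  = -5*exp(-7*t - 5*x/3)/3
  f_xx(t,x) = 25*exp(-7*t - 5*x/3)/9
Assemble drift = f_t + (1/2) f_xx = -101*exp(-7*t - 5*x/3)/18 and diffusion = f_x = -5*exp(-7*t - 5*x/3)/3. Substituting x = B_t:
  d(exp(-5*B_t/3 - 7*t)) = (-101*exp(-5*B_t/3 - 7*t)/18) dt + (-5*exp(-5*B_t/3 - 7*t)/3) dB_t.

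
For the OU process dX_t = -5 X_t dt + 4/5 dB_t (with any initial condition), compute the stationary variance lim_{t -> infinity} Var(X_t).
lim Var(X_t) = 8/125

The OU SDE dX = -theta X dt + sigma dB admits the integrating factor exp(theta t): d(exp(theta t) X_t) = sigma exp(theta t) dB_t. Integrating from 0 to t gives X_t = x_0 * exp(-theta t) + sigma * int_0^t exp(-theta (t-s)) dB_s for any initial x_0. The Itô integral has variance (by the Itô isometry) sigma^2 * int_0^t exp(-2 theta (t - s)) ds = sigma^2 * (1 - exp(-2 theta t)) / (2 theta), independent of x_0.
With theta = 5, sigma = 4/5:
  Var(X_t) = (4/5)^2 * (1 - exp(-2*5 t)) / (2 * 5) = 8/125 - 8*exp(-10*t)/125.
As t -> infinity, exp(-2*5 t) -> 0, so the stationary variance is sigma^2 / (2 theta) = 8/125.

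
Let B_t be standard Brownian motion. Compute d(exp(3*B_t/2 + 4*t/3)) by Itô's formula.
d(exp(3*B_t/2 + 4*t/3)) = (59*exp(3*B_t/2 + 4*t/3)/24) dt + (3*exp(3*B_t/2 + 4*t/3)/2) dB_t

Itô's formula for f(t, x): d f(t, B_t) = (f_t + (1/2) f_xx) dt + f_x dB_t. Compute partials of f(t, x) = exp(4*t/3 + 3*x/2):
  f_t(t,x)  = 4*exp(4*t/3 + 3*x/2)/3
  f_x(t,x)  = 3*exp(4*t/3 + 3*x/2)/2
  f_xx(t,x) = 9*exp(4*t/3 + 3*x/2)/4
Assemble drift = f_t + (1/2) f_xx = 59*exp(4*t/3 + 3*x/2)/24 and diffusion = f_x = 3*exp(4*t/3 + 3*x/2)/2. Substituting x = B_t:
  d(exp(3*B_t/2 + 4*t/3)) = (59*exp(3*B_t/2 + 4*t/3)/24) dt + (3*exp(3*B_t/2 + 4*t/3)/2) dB_t.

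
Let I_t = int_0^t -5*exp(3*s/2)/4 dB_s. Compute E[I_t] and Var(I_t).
E[I_t] = 0; Var(I_t) = 25*exp(3*t)/48 - 25/48

The Itô integral of a deterministic integrand f(s) has mean 0 because each increment f(s) * (B_{s+ds} - B_s) has mean 0. By the Itô isometry:
  Var( int_0^t f(s) dB_s ) = E[ (int_0^t f(s) dB_s)^2 ] = int_0^t f(s)^2 ds.
Here f(s) = -5*exp(3*s/2)/4, so f(s)^2 = 25*exp(3*s)/16. Integrate:
  int_0^t (25*exp(3*s)/16) ds = 25*exp(3*t)/48 - 25/48.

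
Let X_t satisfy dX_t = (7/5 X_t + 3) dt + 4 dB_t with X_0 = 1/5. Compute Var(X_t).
Var(X_t) = 40*exp(14*t/5)/7 - 40/7

The variance V(t) = Var(X_t) satisfies V'(t) = 2 a V(t) + c^2 with V(0) = 0 (drift coefficient is linear in X, diffusion is constant). With a = 7/5, c = 4, the solution is
  V(t) = (c^2 / (2 a)) * (exp(2 a t) - 1)
       = (4^2 / (2*(7/5))) * (exp((14/5) t) - 1)
       = 40*exp(14*t/5)/7 - 40/7.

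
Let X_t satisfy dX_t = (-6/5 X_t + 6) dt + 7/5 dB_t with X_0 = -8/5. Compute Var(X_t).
Var(X_t) = 49/60 - 49*exp(-12*t/5)/60

The variance V(t) = Var(X_t) satisfies V'(t) = 2 a V(t) + c^2 with V(0) = 0 (drift coefficient is linear in X, diffusion is constant). With a = -6/5, c = 7/5, the solution is
  V(t) = (c^2 / (2 a)) * (exp(2 a t) - 1)
       = ((7/5)^2 / (2*(-6/5))) * (exp((-12/5) t) - 1)
       = 49/60 - 49*exp(-12*t/5)/60.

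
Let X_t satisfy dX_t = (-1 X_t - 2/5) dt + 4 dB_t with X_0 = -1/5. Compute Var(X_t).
Var(X_t) = 8 - 8*exp(-2*t)

The variance V(t) = Var(X_t) satisfies V'(t) = 2 a V(t) + c^2 with V(0) = 0 (drift coefficient is linear in X, diffusion is constant). With a = -1, c = 4, the solution is
  V(t) = (c^2 / (2 a)) * (exp(2 a t) - 1)
       = (4^2 / (2*(-1))) * (exp((-2) t) - 1)
       = 8 - 8*exp(-2*t).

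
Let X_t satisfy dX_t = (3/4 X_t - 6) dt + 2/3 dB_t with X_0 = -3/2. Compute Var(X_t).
Var(X_t) = 8*exp(3*t/2)/27 - 8/27

The variance V(t) = Var(X_t) satisfies V'(t) = 2 a V(t) + c^2 with V(0) = 0 (drift coefficient is linear in X, diffusion is constant). With a = 3/4, c = 2/3, the solution is
  V(t) = (c^2 / (2 a)) * (exp(2 a t) - 1)
       = ((2/3)^2 / (2*(3/4))) * (exp((3/2) t) - 1)
       = 8*exp(3*t/2)/27 - 8/27.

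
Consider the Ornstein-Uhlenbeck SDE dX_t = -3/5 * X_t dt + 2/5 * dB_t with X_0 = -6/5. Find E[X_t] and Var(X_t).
E[X_t] = -6*exp(-3*t/5)/5; Var(X_t) = 2/15 - 2*exp(-6*t/5)/15

The OU SDE dX = -theta X dt + sigma dB admits the integrating factor exp(theta t): d(exp(theta t) X_t) = sigma exp(theta t) dB_t. Integrating from 0 to t:
  X_t = x_0 * exp(-theta t) + sigma * int_0^t exp(-theta (t-s)) dB_s.
The Itô integral has mean 0 and (by the Itô isometry) variance sigma^2 * int_0^t exp(-2 theta (t - s)) ds = sigma^2 * (1 - exp(-2 theta t)) / (2 theta).
With theta = 3/5, sigma = 2/5, x_0 = -6/5:
  E[X_t] = -6/5 * exp(-3/5 t) = -6*exp(-3*t/5)/5
  Var(X_t) = (2/5)^2 * (1 - exp(-2*3/5 t)) / (2 * 3/5) = 2/15 - 2*exp(-6*t/5)/15.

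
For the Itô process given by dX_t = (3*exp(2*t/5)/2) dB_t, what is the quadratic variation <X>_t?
<X>_t = 45*exp(4*t/5)/16 - 45/16

For an Itô process dX_t = a(t) dt + b(t) dB_t, the quadratic variation is <X>_t = int_0^t b(s)^2 ds (the drift term does not contribute). Here b(s) = 3*exp(2*s/5)/2, so
  b(s)^2 = 9*exp(4*s/5)/4.
Integrating from 0 to t:
  <X>_t = int_0^t (9*exp(4*s/5)/4) ds = 45*exp(4*t/5)/16 - 45/16.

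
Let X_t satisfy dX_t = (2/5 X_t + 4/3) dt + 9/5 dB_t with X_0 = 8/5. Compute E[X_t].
E[X_t] = 74*exp(2*t/5)/15 - 10/3

Taking expectations and using E[dB_t] = 0, the mean m(t) = E[X_t] satisfies the ODE m'(t) = a m(t) + b with m(0) = x_0. With a = 2/5, b = 4/3, x_0 = 8/5, the solution is
  m(t) = x_0 * exp(a t) + (b/a) * (exp(a t) - 1)
       = (8/5) * exp((2/5) t) + ((4/3)/(2/5)) * (exp((2/5) t) - 1)
       = 74*exp(2*t/5)/15 - 10/3.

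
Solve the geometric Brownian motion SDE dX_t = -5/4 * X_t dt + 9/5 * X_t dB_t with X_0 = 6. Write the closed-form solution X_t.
X_t = 6 * exp((-287/100) * t + (9/5) * B_t)

For GBM dX = mu X dt + sigma X dB with X_0 = x_0, apply Itô to Y = log X: dY = (mu - sigma^2/2) dt + sigma dB, so Y_t = log(x_0) + (mu - sigma^2/2) t + sigma B_t and hence X_t = x_0 * exp((mu - sigma^2/2) t + sigma B_t).
With mu = -5/4, sigma = 9/5, x_0 = 6, this gives:
  X_t = 6 * exp((-287/100) * t + (9/5) * B_t).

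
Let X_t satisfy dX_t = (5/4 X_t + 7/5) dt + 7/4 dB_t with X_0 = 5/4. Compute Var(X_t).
Var(X_t) = 49*exp(5*t/2)/40 - 49/40

The variance V(t) = Var(X_t) satisfies V'(t) = 2 a V(t) + c^2 with V(0) = 0 (drift coefficient is linear in X, diffusion is constant). With a = 5/4, c = 7/4, the solution is
  V(t) = (c^2 / (2 a)) * (exp(2 a t) - 1)
       = ((7/4)^2 / (2*(5/4))) * (exp((5/2) t) - 1)
       = 49*exp(5*t/2)/40 - 49/40.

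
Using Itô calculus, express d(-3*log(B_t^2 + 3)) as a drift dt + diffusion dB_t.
d(-3*log(B_t^2 + 3)) = (3*(B_t^2 - 3)/(B_t^2 + 3)^2) dt + (-6*B_t/(B_t^2 + 3)) dB_t

Itô's formula for f(B_t) gives d f(B_t) = f'(B_t) dB_t + (1/2) f''(B_t) dt. Compute derivatives of f(x) = -3*log(x^2 + 3):
  f'(x)  = -6*x/(x^2 + 3)
  f''(x) = 6*(x^2 - 3)/(x^2 + 3)^2
Substitute x = B_t and multiply the f'' term by 1/2:
  drift     = (1/2) * (6*(x^2 - 3)/(x^2 + 3)^2) evaluated at B_t = 3*(B_t^2 - 3)/(B_t^2 + 3)^2
  diffusion = (-6*x/(x^2 + 3)) evaluated at B_t = -6*B_t/(B_t^2 + 3)
Therefore d(-3*log(B_t^2 + 3)) = (3*(B_t^2 - 3)/(B_t^2 + 3)^2) dt + (-6*B_t/(B_t^2 + 3)) dB_t.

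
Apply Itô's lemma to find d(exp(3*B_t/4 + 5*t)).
d(exp(3*B_t/4 + 5*t)) = (169*exp(3*B_t/4 + 5*t)/32) dt + (3*exp(3*B_t/4 + 5*t)/4) dB_t

Itô's formula for f(t, x): d f(t, B_t) = (f_t + (1/2) f_xx) dt + f_x dB_t. Compute partials of f(t, x) = exp(5*t + 3*x/4):
  f_t(t,x)  = 5*exp(5*t + 3*x/4)
  f_x(t,x)  = 3*exp(5*t + 3*x/4)/4
  f_xx(t,x) = 9*exp(5*t + 3*x/4)/16
Assemble drift = f_t + (1/2) f_xx = 169*exp(5*t + 3*x/4)/32 and diffusion = f_x = 3*exp(5*t + 3*x/4)/4. Substituting x = B_t:
  d(exp(3*B_t/4 + 5*t)) = (169*exp(3*B_t/4 + 5*t)/32) dt + (3*exp(3*B_t/4 + 5*t)/4) dB_t.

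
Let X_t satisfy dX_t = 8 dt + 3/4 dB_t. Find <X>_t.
<X>_t = 9*t/16

For an Itô process dX_t = a(t) dt + b(t) dB_t, the quadratic variation is <X>_t = int_0^t b(s)^2 ds (the drift term does not contribute). Here b(s) = 3/4, so
  b(s)^2 = 9/16.
Integrating from 0 to t:
  <X>_t = int_0^t (9/16) ds = 9*t/16.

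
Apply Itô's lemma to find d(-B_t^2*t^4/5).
d(-B_t^2*t^4/5) = (t^3*(-4*B_t^2 - t)/5) dt + (-2*B_t*t^4/5) dB_t

Itô's formula for f(t, x): d f(t, B_t) = (f_t + (1/2) f_xx) dt + f_x dB_t. Compute partials of f(t, x) = -t^4*x^2/5:
  f_t(t,x)  = -4*t^3*x^2/5
  f_x(t,x)  = -2*t^4*x/5
  f_xx(t,x) = -2*t^4/5
Assemble drift = f_t + (1/2) f_xx = t^3*(-t - 4*x^2)/5 and diffusion = f_x = -2*t^4*x/5. Substituting x = B_t:
  d(-B_t^2*t^4/5) = (t^3*(-4*B_t^2 - t)/5) dt + (-2*B_t*t^4/5) dB_t.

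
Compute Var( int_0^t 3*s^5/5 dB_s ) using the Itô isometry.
Var = 9*t^11/275

The Itô integral of a deterministic integrand f(s) has mean 0 because each increment f(s) * (B_{s+ds} - B_s) has mean 0. By the Itô isometry:
  Var( int_0^t f(s) dB_s ) = E[ (int_0^t f(s) dB_s)^2 ] = int_0^t f(s)^2 ds.
Here f(s) = 3*s^5/5, so f(s)^2 = 9*s^10/25. Integrate:
  int_0^t (9*s^10/25) ds = 9*t^11/275.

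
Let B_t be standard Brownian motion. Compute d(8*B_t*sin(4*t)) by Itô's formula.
d(8*B_t*sin(4*t)) = (32*B_t*cos(4*t)) dt + (8*sin(4*t)) dB_t

Itô's formula for f(t, x): d f(t, B_t) = (f_t + (1/2) f_xx) dt + f_x dB_t. Compute partials of f(t, x) = 8*x*sin(4*t):
  f_t(t,x)  = 32*x*cos(4*t)
  f_x(t,x)  = 8*sin(4*t)
  f_xx(t,x) = 0
Assemble drift = f_t + (1/2) f_xx = 32*x*cos(4*t) and diffusion = f_x = 8*sin(4*t). Substituting x = B_t:
  d(8*B_t*sin(4*t)) = (32*B_t*cos(4*t)) dt + (8*sin(4*t)) dB_t.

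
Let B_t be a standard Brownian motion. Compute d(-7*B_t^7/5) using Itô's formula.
d(-7*B_t^7/5) = (-147*B_t^5/5) dt + (-49*B_t^6/5) dB_t

Itô's formula for f(B_t) gives d f(B_t) = f'(B_t) dB_t + (1/2) f''(B_t) dt. Compute derivatives of f(x) = -7*x^7/5:
  f'(x)  = -49*x^6/5
  f''(x) = -294*x^5/5
Substitute x = B_t and multiply the f'' term by 1/2:
  drift     = (1/2) * (-294*x^5/5) evaluated at B_t = -147*B_t^5/5
  diffusion = (-49*x^6/5) evaluated at B_t = -49*B_t^6/5
Therefore d(-7*B_t^7/5) = (-147*B_t^5/5) dt + (-49*B_t^6/5) dB_t.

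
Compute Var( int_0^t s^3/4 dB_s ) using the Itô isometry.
Var = t^7/112

The Itô integral of a deterministic integrand f(s) has mean 0 because each increment f(s) * (B_{s+ds} - B_s) has mean 0. By the Itô isometry:
  Var( int_0^t f(s) dB_s ) = E[ (int_0^t f(s) dB_s)^2 ] = int_0^t f(s)^2 ds.
Here f(s) = s^3/4, so f(s)^2 = s^6/16. Integrate:
  int_0^t (s^6/16) ds = t^7/112.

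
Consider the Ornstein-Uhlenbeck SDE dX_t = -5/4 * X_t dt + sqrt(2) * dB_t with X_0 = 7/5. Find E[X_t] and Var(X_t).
E[X_t] = 7*exp(-5*t/4)/5; Var(X_t) = 4/5 - 4*exp(-5*t/2)/5

The OU SDE dX = -theta X dt + sigma dB admits the integrating factor exp(theta t): d(exp(theta t) X_t) = sigma exp(theta t) dB_t. Integrating from 0 to t:
  X_t = x_0 * exp(-theta t) + sigma * int_0^t exp(-theta (t-s)) dB_s.
The Itô integral has mean 0 and (by the Itô isometry) variance sigma^2 * int_0^t exp(-2 theta (t - s)) ds = sigma^2 * (1 - exp(-2 theta t)) / (2 theta).
With theta = 5/4, sigma = sqrt(2), x_0 = 7/5:
  E[X_t] = 7/5 * exp(-5/4 t) = 7*exp(-5*t/4)/5
  Var(X_t) = (sqrt(2))^2 * (1 - exp(-2*5/4 t)) / (2 * 5/4) = 4/5 - 4*exp(-5*t/2)/5.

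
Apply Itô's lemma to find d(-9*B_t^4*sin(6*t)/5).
d(-9*B_t^4*sin(6*t)/5) = (-54*B_t^2*(B_t^2*cos(6*t) + sin(6*t))/5) dt + (-36*B_t^3*sin(6*t)/5) dB_t

Itô's formula for f(t, x): d f(t, B_t) = (f_t + (1/2) f_xx) dt + f_x dB_t. Compute partials of f(t, x) = -9*x^4*sin(6*t)/5:
  f_t(t,x)  = -54*x^4*cos(6*t)/5
  f_x(t,x)  = -36*x^3*sin(6*t)/5
  f_xx(t,x) = -108*x^2*sin(6*t)/5
Assemble drift = f_t + (1/2) f_xx = -54*x^2*(x^2*cos(6*t) + sin(6*t))/5 and diffusion = f_x = -36*x^3*sin(6*t)/5. Substituting x = B_t:
  d(-9*B_t^4*sin(6*t)/5) = (-54*B_t^2*(B_t^2*cos(6*t) + sin(6*t))/5) dt + (-36*B_t^3*sin(6*t)/5) dB_t.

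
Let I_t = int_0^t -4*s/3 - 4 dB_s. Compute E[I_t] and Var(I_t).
E[I_t] = 0; Var(I_t) = 16*t*(t^2 + 9*t + 27)/27

The Itô integral of a deterministic integrand f(s) has mean 0 because each increment f(s) * (B_{s+ds} - B_s) has mean 0. By the Itô isometry:
  Var( int_0^t f(s) dB_s ) = E[ (int_0^t f(s) dB_s)^2 ] = int_0^t f(s)^2 ds.
Here f(s) = -4*s/3 - 4, so f(s)^2 = 16*(s + 3)^2/9. Integrate:
  int_0^t (16*(s + 3)^2/9) ds = 16*t*(t^2 + 9*t + 27)/27.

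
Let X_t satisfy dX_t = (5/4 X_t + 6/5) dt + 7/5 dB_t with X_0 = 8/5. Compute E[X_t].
E[X_t] = 64*exp(5*t/4)/25 - 24/25

Taking expectations and using E[dB_t] = 0, the mean m(t) = E[X_t] satisfies the ODE m'(t) = a m(t) + b with m(0) = x_0. With a = 5/4, b = 6/5, x_0 = 8/5, the solution is
  m(t) = x_0 * exp(a t) + (b/a) * (exp(a t) - 1)
       = (8/5) * exp((5/4) t) + ((6/5)/(5/4)) * (exp((5/4) t) - 1)
       = 64*exp(5*t/4)/25 - 24/25.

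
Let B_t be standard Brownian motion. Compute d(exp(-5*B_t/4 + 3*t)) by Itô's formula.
d(exp(-5*B_t/4 + 3*t)) = (121*exp(-5*B_t/4 + 3*t)/32) dt + (-5*exp(-5*B_t/4 + 3*t)/4) dB_t

Itô's formula for f(t, x): d f(t, B_t) = (f_t + (1/2) f_xx) dt + f_x dB_t. Compute partials of f(t, x) = exp(3*t - 5*x/4):
  f_t(t,x)  = 3*exp(3*t - 5*x/4)
  f_x(t,x)  = -5*exp(3*t - 5*x/4)/4
  f_xx(t,x) = 25*exp(3*t - 5*x/4)/16
Assemble drift = f_t + (1/2) f_xx = 121*exp(3*t - 5*x/4)/32 and diffusion = f_x = -5*exp(3*t - 5*x/4)/4. Substituting x = B_t:
  d(exp(-5*B_t/4 + 3*t)) = (121*exp(-5*B_t/4 + 3*t)/32) dt + (-5*exp(-5*B_t/4 + 3*t)/4) dB_t.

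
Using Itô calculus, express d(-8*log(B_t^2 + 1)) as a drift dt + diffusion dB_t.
d(-8*log(B_t^2 + 1)) = (8*(B_t^2 - 1)/(B_t^2 + 1)^2) dt + (-16*B_t/(B_t^2 + 1)) dB_t

Itô's formula for f(B_t) gives d f(B_t) = f'(B_t) dB_t + (1/2) f''(B_t) dt. Compute derivatives of f(x) = -8*log(x^2 + 1):
  f'(x)  = -16*x/(x^2 + 1)
  f''(x) = 16*(x^2 - 1)/(x^2 + 1)^2
Substitute x = B_t and multiply the f'' term by 1/2:
  drift     = (1/2) * (16*(x^2 - 1)/(x^2 + 1)^2) evaluated at B_t = 8*(B_t^2 - 1)/(B_t^2 + 1)^2
  diffusion = (-16*x/(x^2 + 1)) evaluated at B_t = -16*B_t/(B_t^2 + 1)
Therefore d(-8*log(B_t^2 + 1)) = (8*(B_t^2 - 1)/(B_t^2 + 1)^2) dt + (-16*B_t/(B_t^2 + 1)) dB_t.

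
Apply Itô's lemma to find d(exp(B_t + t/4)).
d(exp(B_t + t/4)) = (3*exp(B_t + t/4)/4) dt + (exp(B_t + t/4)) dB_t

Itô's formula for f(t, x): d f(t, B_t) = (f_t + (1/2) f_xx) dt + f_x dB_t. Compute partials of f(t, x) = exp(t/4 + x):
  f_t(t,x)  = exp(t/4 + x)/4
  f_x(t,x)  = exp(t/4 + x)
  f_xx(t,x) = exp(t/4 + x)
Assemble drift = f_t + (1/2) f_xx = 3*exp(t/4 + x)/4 and diffusion = f_x = exp(t/4 + x). Substituting x = B_t:
  d(exp(B_t + t/4)) = (3*exp(B_t + t/4)/4) dt + (exp(B_t + t/4)) dB_t.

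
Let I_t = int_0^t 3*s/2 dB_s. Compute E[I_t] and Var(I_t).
E[I_t] = 0; Var(I_t) = 3*t^3/4

The Itô integral of a deterministic integrand f(s) has mean 0 because each increment f(s) * (B_{s+ds} - B_s) has mean 0. By the Itô isometry:
  Var( int_0^t f(s) dB_s ) = E[ (int_0^t f(s) dB_s)^2 ] = int_0^t f(s)^2 ds.
Here f(s) = 3*s/2, so f(s)^2 = 9*s^2/4. Integrate:
  int_0^t (9*s^2/4) ds = 3*t^3/4.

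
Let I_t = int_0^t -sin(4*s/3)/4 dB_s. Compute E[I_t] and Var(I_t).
E[I_t] = 0; Var(I_t) = t/32 - 3*sin(4*t/3)*cos(4*t/3)/128

The Itô integral of a deterministic integrand f(s) has mean 0 because each increment f(s) * (B_{s+ds} - B_s) has mean 0. By the Itô isometry:
  Var( int_0^t f(s) dB_s ) = E[ (int_0^t f(s) dB_s)^2 ] = int_0^t f(s)^2 ds.
Here f(s) = -sin(4*s/3)/4, so f(s)^2 = sin(4*s/3)^2/16. Integrate:
  int_0^t (sin(4*s/3)^2/16) ds = t/32 - 3*sin(4*t/3)*cos(4*t/3)/128.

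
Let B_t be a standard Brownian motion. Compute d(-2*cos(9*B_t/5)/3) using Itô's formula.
d(-2*cos(9*B_t/5)/3) = (27*cos(9*B_t/5)/25) dt + (6*sin(9*B_t/5)/5) dB_t

Itô's formula for f(B_t) gives d f(B_t) = f'(B_t) dB_t + (1/2) f''(B_t) dt. Compute derivatives of f(x) = -2*cos(9*x/5)/3:
  f'(x)  = 6*sin(9*x/5)/5
  f''(x) = 54*cos(9*x/5)/25
Substitute x = B_t and multiply the f'' term by 1/2:
  drift     = (1/2) * (54*cos(9*x/5)/25) evaluated at B_t = 27*cos(9*B_t/5)/25
  diffusion = (6*sin(9*x/5)/5) evaluated at B_t = 6*sin(9*B_t/5)/5
Therefore d(-2*cos(9*B_t/5)/3) = (27*cos(9*B_t/5)/25) dt + (6*sin(9*B_t/5)/5) dB_t.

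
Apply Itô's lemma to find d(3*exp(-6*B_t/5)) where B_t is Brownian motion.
d(3*exp(-6*B_t/5)) = (54*exp(-6*B_t/5)/25) dt + (-18*exp(-6*B_t/5)/5) dB_t

Itô's formula for f(B_t) gives d f(B_t) = f'(B_t) dB_t + (1/2) f''(B_t) dt. Compute derivatives of f(x) = 3*exp(-6*x/5):
  f'(x)  = -18*exp(-6*x/5)/5
  f''(x) = 108*exp(-6*x/5)/25
Substitute x = B_t and multiply the f'' term by 1/2:
  drift     = (1/2) * (108*exp(-6*x/5)/25) evaluated at B_t = 54*exp(-6*B_t/5)/25
  diffusion = (-18*exp(-6*x/5)/5) evaluated at B_t = -18*exp(-6*B_t/5)/5
Therefore d(3*exp(-6*B_t/5)) = (54*exp(-6*B_t/5)/25) dt + (-18*exp(-6*B_t/5)/5) dB_t.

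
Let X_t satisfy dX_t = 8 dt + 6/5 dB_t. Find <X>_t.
<X>_t = 36*t/25

For an Itô process dX_t = a(t) dt + b(t) dB_t, the quadratic variation is <X>_t = int_0^t b(s)^2 ds (the drift term does not contribute). Here b(s) = 6/5, so
  b(s)^2 = 36/25.
Integrating from 0 to t:
  <X>_t = int_0^t (36/25) ds = 36*t/25.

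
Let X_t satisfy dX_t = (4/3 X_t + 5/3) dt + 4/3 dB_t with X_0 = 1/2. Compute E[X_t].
E[X_t] = 7*exp(4*t/3)/4 - 5/4

Taking expectations and using E[dB_t] = 0, the mean m(t) = E[X_t] satisfies the ODE m'(t) = a m(t) + b with m(0) = x_0. With a = 4/3, b = 5/3, x_0 = 1/2, the solution is
  m(t) = x_0 * exp(a t) + (b/a) * (exp(a t) - 1)
       = (1/2) * exp((4/3) t) + ((5/3)/(4/3)) * (exp((4/3) t) - 1)
       = 7*exp(4*t/3)/4 - 5/4.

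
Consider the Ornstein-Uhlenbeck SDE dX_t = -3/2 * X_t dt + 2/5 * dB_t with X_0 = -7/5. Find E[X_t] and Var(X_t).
E[X_t] = -7*exp(-3*t/2)/5; Var(X_t) = 4/75 - 4*exp(-3*t)/75

The OU SDE dX = -theta X dt + sigma dB admits the integrating factor exp(theta t): d(exp(theta t) X_t) = sigma exp(theta t) dB_t. Integrating from 0 to t:
  X_t = x_0 * exp(-theta t) + sigma * int_0^t exp(-theta (t-s)) dB_s.
The Itô integral has mean 0 and (by the Itô isometry) variance sigma^2 * int_0^t exp(-2 theta (t - s)) ds = sigma^2 * (1 - exp(-2 theta t)) / (2 theta).
With theta = 3/2, sigma = 2/5, x_0 = -7/5:
  E[X_t] = -7/5 * exp(-3/2 t) = -7*exp(-3*t/2)/5
  Var(X_t) = (2/5)^2 * (1 - exp(-2*3/2 t)) / (2 * 3/2) = 4/75 - 4*exp(-3*t)/75.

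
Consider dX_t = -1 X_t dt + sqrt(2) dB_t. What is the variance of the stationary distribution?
lim Var(X_t) = 1

The OU SDE dX = -theta X dt + sigma dB admits the integrating factor exp(theta t): d(exp(theta t) X_t) = sigma exp(theta t) dB_t. Integrating from 0 to t gives X_t = x_0 * exp(-theta t) + sigma * int_0^t exp(-theta (t-s)) dB_s for any initial x_0. The Itô integral has variance (by the Itô isometry) sigma^2 * int_0^t exp(-2 theta (t - s)) ds = sigma^2 * (1 - exp(-2 theta t)) / (2 theta), independent of x_0.
With theta = 1, sigma = sqrt(2):
  Var(X_t) = (sqrt(2))^2 * (1 - exp(-2*1 t)) / (2 * 1) = 1 - exp(-2*t).
As t -> infinity, exp(-2*1 t) -> 0, so the stationary variance is sigma^2 / (2 theta) = 1.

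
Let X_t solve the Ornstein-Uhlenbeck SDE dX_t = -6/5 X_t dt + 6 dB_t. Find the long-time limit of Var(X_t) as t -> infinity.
lim Var(X_t) = 15

The OU SDE dX = -theta X dt + sigma dB admits the integrating factor exp(theta t): d(exp(theta t) X_t) = sigma exp(theta t) dB_t. Integrating from 0 to t gives X_t = x_0 * exp(-theta t) + sigma * int_0^t exp(-theta (t-s)) dB_s for any initial x_0. The Itô integral has variance (by the Itô isometry) sigma^2 * int_0^t exp(-2 theta (t - s)) ds = sigma^2 * (1 - exp(-2 theta t)) / (2 theta), independent of x_0.
With theta = 6/5, sigma = 6:
  Var(X_t) = (6)^2 * (1 - exp(-2*6/5 t)) / (2 * 6/5) = 15 - 15*exp(-12*t/5).
As t -> infinity, exp(-2*6/5 t) -> 0, so the stationary variance is sigma^2 / (2 theta) = 15.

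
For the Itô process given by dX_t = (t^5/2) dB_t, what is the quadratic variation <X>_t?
<X>_t = t^11/44

For an Itô process dX_t = a(t) dt + b(t) dB_t, the quadratic variation is <X>_t = int_0^t b(s)^2 ds (the drift term does not contribute). Here b(s) = s^5/2, so
  b(s)^2 = s^10/4.
Integrating from 0 to t:
  <X>_t = int_0^t (s^10/4) ds = t^11/44.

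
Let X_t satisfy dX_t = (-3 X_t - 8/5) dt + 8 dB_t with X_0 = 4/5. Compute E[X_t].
E[X_t] = -8/15 + 4*exp(-3*t)/3

Taking expectations and using E[dB_t] = 0, the mean m(t) = E[X_t] satisfies the ODE m'(t) = a m(t) + b with m(0) = x_0. With a = -3, b = -8/5, x_0 = 4/5, the solution is
  m(t) = x_0 * exp(a t) + (b/a) * (exp(a t) - 1)
       = (4/5) * exp((-3) t) + ((-8/5)/(-3)) * (exp((-3) t) - 1)
       = -8/15 + 4*exp(-3*t)/3.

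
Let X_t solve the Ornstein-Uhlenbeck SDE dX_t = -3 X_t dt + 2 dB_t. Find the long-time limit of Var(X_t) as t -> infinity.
lim Var(X_t) = 2/3

The OU SDE dX = -theta X dt + sigma dB admits the integrating factor exp(theta t): d(exp(theta t) X_t) = sigma exp(theta t) dB_t. Integrating from 0 to t gives X_t = x_0 * exp(-theta t) + sigma * int_0^t exp(-theta (t-s)) dB_s for any initial x_0. The Itô integral has variance (by the Itô isometry) sigma^2 * int_0^t exp(-2 theta (t - s)) ds = sigma^2 * (1 - exp(-2 theta t)) / (2 theta), independent of x_0.
With theta = 3, sigma = 2:
  Var(X_t) = (2)^2 * (1 - exp(-2*3 t)) / (2 * 3) = 2/3 - 2*exp(-6*t)/3.
As t -> infinity, exp(-2*3 t) -> 0, so the stationary variance is sigma^2 / (2 theta) = 2/3.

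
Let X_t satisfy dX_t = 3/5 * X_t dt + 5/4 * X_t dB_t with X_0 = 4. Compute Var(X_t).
Var(X_t) = 16*(exp(25*t/16) - 1)*exp(6*t/5)

For GBM dX = mu X dt + sigma X dB with X_0 = x_0, apply Itô to Y = log X: dY = (mu - sigma^2/2) dt + sigma dB, so Y_t = log(x_0) + (mu - sigma^2/2) t + sigma B_t and hence X_t = x_0 * exp((mu - sigma^2/2) t + sigma B_t).
With mu = 3/5, sigma = 5/4, x_0 = 4, this gives:
  X_t = 4 * exp((-29/160) * t + (5/4) * B_t).
Since sigma*B_t ~ Normal(0, sigma^2 t), E[exp(sigma*B_t)] = exp(sigma^2 t / 2); so E[X_t] = x_0 * exp((mu - sigma^2/2) t) * exp(sigma^2 t / 2) = x_0 * exp(mu t) = 4*exp(3*t/5).
Var(X_t) = E[X_t^2] - (E[X_t])^2 = x_0^2 * exp(2 mu t) * (exp(sigma^2 t) - 1) = 16*(exp(25*t/16) - 1)*exp(6*t/5).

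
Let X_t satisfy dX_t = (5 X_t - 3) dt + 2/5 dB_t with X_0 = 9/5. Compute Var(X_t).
Var(X_t) = 2*exp(10*t)/125 - 2/125

The variance V(t) = Var(X_t) satisfies V'(t) = 2 a V(t) + c^2 with V(0) = 0 (drift coefficient is linear in X, diffusion is constant). With a = 5, c = 2/5, the solution is
  V(t) = (c^2 / (2 a)) * (exp(2 a t) - 1)
       = ((2/5)^2 / (2*5)) * (exp(10 t) - 1)
       = 2*exp(10*t)/125 - 2/125.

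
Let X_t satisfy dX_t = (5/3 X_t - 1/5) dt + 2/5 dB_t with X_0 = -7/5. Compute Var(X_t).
Var(X_t) = 6*exp(10*t/3)/125 - 6/125

The variance V(t) = Var(X_t) satisfies V'(t) = 2 a V(t) + c^2 with V(0) = 0 (drift coefficient is linear in X, diffusion is constant). With a = 5/3, c = 2/5, the solution is
  V(t) = (c^2 / (2 a)) * (exp(2 a t) - 1)
       = ((2/5)^2 / (2*(5/3))) * (exp((10/3) t) - 1)
       = 6*exp(10*t/3)/125 - 6/125.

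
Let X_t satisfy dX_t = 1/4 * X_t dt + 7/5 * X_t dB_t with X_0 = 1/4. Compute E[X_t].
E[X_t] = exp(t/4)/4

For GBM dX = mu X dt + sigma X dB with X_0 = x_0, apply Itô to Y = log X: dY = (mu - sigma^2/2) dt + sigma dB, so Y_t = log(x_0) + (mu - sigma^2/2) t + sigma B_t and hence X_t = x_0 * exp((mu - sigma^2/2) t + sigma B_t).
With mu = 1/4, sigma = 7/5, x_0 = 1/4, this gives:
  X_t = 1/4 * exp((-73/100) * t + (7/5) * B_t).
Since sigma*B_t ~ Normal(0, sigma^2 t), E[exp(sigma*B_t)] = exp(sigma^2 t / 2); so E[X_t] = x_0 * exp((mu - sigma^2/2) t) * exp(sigma^2 t / 2) = x_0 * exp(mu t) = exp(t/4)/4.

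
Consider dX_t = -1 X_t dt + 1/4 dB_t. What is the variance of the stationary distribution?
lim Var(X_t) = 1/32

The OU SDE dX = -theta X dt + sigma dB admits the integrating factor exp(theta t): d(exp(theta t) X_t) = sigma exp(theta t) dB_t. Integrating from 0 to t gives X_t = x_0 * exp(-theta t) + sigma * int_0^t exp(-theta (t-s)) dB_s for any initial x_0. The Itô integral has variance (by the Itô isometry) sigma^2 * int_0^t exp(-2 theta (t - s)) ds = sigma^2 * (1 - exp(-2 theta t)) / (2 theta), independent of x_0.
With theta = 1, sigma = 1/4:
  Var(X_t) = (1/4)^2 * (1 - exp(-2*1 t)) / (2 * 1) = 1/32 - exp(-2*t)/32.
As t -> infinity, exp(-2*1 t) -> 0, so the stationary variance is sigma^2 / (2 theta) = 1/32.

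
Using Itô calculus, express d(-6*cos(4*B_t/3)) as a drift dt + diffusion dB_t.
d(-6*cos(4*B_t/3)) = (16*cos(4*B_t/3)/3) dt + (8*sin(4*B_t/3)) dB_t

Itô's formula for f(B_t) gives d f(B_t) = f'(B_t) dB_t + (1/2) f''(B_t) dt. Compute derivatives of f(x) = -6*cos(4*x/3):
  f'(x)  = 8*sin(4*x/3)
  f''(x) = 32*cos(4*x/3)/3
Substitute x = B_t and multiply the f'' term by 1/2:
  drift     = (1/2) * (32*cos(4*x/3)/3) evaluated at B_t = 16*cos(4*B_t/3)/3
  diffusion = (8*sin(4*x/3)) evaluated at B_t = 8*sin(4*B_t/3)
Therefore d(-6*cos(4*B_t/3)) = (16*cos(4*B_t/3)/3) dt + (8*sin(4*B_t/3)) dB_t.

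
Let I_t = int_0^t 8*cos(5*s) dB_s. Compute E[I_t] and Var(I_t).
E[I_t] = 0; Var(I_t) = 32*t + 16*sin(10*t)/5

The Itô integral of a deterministic integrand f(s) has mean 0 because each increment f(s) * (B_{s+ds} - B_s) has mean 0. By the Itô isometry:
  Var( int_0^t f(s) dB_s ) = E[ (int_0^t f(s) dB_s)^2 ] = int_0^t f(s)^2 ds.
Here f(s) = 8*cos(5*s), so f(s)^2 = 64*cos(5*s)^2. Integrate:
  int_0^t (64*cos(5*s)^2) ds = 32*t + 16*sin(10*t)/5.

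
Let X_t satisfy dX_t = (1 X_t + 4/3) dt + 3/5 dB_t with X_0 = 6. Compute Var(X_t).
Var(X_t) = 9*exp(2*t)/50 - 9/50

The variance V(t) = Var(X_t) satisfies V'(t) = 2 a V(t) + c^2 with V(0) = 0 (drift coefficient is linear in X, diffusion is constant). With a = 1, c = 3/5, the solution is
  V(t) = (c^2 / (2 a)) * (exp(2 a t) - 1)
       = ((3/5)^2 / (2*1)) * (exp(2 t) - 1)
       = 9*exp(2*t)/50 - 9/50.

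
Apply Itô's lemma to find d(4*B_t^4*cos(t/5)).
d(4*B_t^4*cos(t/5)) = (4*B_t^2*(-B_t^2*sin(t/5) + 30*cos(t/5))/5) dt + (16*B_t^3*cos(t/5)) dB_t

Itô's formula for f(t, x): d f(t, B_t) = (f_t + (1/2) f_xx) dt + f_x dB_t. Compute partials of f(t, x) = 4*x^4*cos(t/5):
  f_t(t,x)  = -4*x^4*sin(t/5)/5
  f_x(t,x)  = 16*x^3*cos(t/5)
  f_xx(t,x) = 48*x^2*cos(t/5)
Assemble drift = f_t + (1/2) f_xx = 4*x^2*(-x^2*sin(t/5) + 30*cos(t/5))/5 and diffusion = f_x = 16*x^3*cos(t/5). Substituting x = B_t:
  d(4*B_t^4*cos(t/5)) = (4*B_t^2*(-B_t^2*sin(t/5) + 30*cos(t/5))/5) dt + (16*B_t^3*cos(t/5)) dB_t.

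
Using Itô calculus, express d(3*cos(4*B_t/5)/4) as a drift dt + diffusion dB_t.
d(3*cos(4*B_t/5)/4) = (-6*cos(4*B_t/5)/25) dt + (-3*sin(4*B_t/5)/5) dB_t

Itô's formula for f(B_t) gives d f(B_t) = f'(B_t) dB_t + (1/2) f''(B_t) dt. Compute derivatives of f(x) = 3*cos(4*x/5)/4:
  f'(x)  = -3*sin(4*x/5)/5
  f''(x) = -12*cos(4*x/5)/25
Substitute x = B_t and multiply the f'' term by 1/2:
  drift     = (1/2) * (-12*cos(4*x/5)/25) evaluated at B_t = -6*cos(4*B_t/5)/25
  diffusion = (-3*sin(4*x/5)/5) evaluated at B_t = -3*sin(4*B_t/5)/5
Therefore d(3*cos(4*B_t/5)/4) = (-6*cos(4*B_t/5)/25) dt + (-3*sin(4*B_t/5)/5) dB_t.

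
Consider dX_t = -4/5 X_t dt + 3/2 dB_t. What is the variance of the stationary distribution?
lim Var(X_t) = 45/32

The OU SDE dX = -theta X dt + sigma dB admits the integrating factor exp(theta t): d(exp(theta t) X_t) = sigma exp(theta t) dB_t. Integrating from 0 to t gives X_t = x_0 * exp(-theta t) + sigma * int_0^t exp(-theta (t-s)) dB_s for any initial x_0. The Itô integral has variance (by the Itô isometry) sigma^2 * int_0^t exp(-2 theta (t - s)) ds = sigma^2 * (1 - exp(-2 theta t)) / (2 theta), independent of x_0.
With theta = 4/5, sigma = 3/2:
  Var(X_t) = (3/2)^2 * (1 - exp(-2*4/5 t)) / (2 * 4/5) = 45/32 - 45*exp(-8*t/5)/32.
As t -> infinity, exp(-2*4/5 t) -> 0, so the stationary variance is sigma^2 / (2 theta) = 45/32.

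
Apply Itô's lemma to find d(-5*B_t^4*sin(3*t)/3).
d(-5*B_t^4*sin(3*t)/3) = (-5*B_t^2*(B_t^2*cos(3*t) + 2*sin(3*t))) dt + (-20*B_t^3*sin(3*t)/3) dB_t

Itô's formula for f(t, x): d f(t, B_t) = (f_t + (1/2) f_xx) dt + f_x dB_t. Compute partials of f(t, x) = -5*x^4*sin(3*t)/3:
  f_t(t,x)  = -5*x^4*cos(3*t)
  f_x(t,x)  = -20*x^3*sin(3*t)/3
  f_xx(t,x) = -20*x^2*sin(3*t)
Assemble drift = f_t + (1/2) f_xx = -5*x^2*(x^2*cos(3*t) + 2*sin(3*t)) and diffusion = f_x = -20*x^3*sin(3*t)/3. Substituting x = B_t:
  d(-5*B_t^4*sin(3*t)/3) = (-5*B_t^2*(B_t^2*cos(3*t) + 2*sin(3*t))) dt + (-20*B_t^3*sin(3*t)/3) dB_t.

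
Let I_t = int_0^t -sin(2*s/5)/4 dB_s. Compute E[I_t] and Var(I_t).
E[I_t] = 0; Var(I_t) = t/32 - 5*sin(4*t/5)/128

The Itô integral of a deterministic integrand f(s) has mean 0 because each increment f(s) * (B_{s+ds} - B_s) has mean 0. By the Itô isometry:
  Var( int_0^t f(s) dB_s ) = E[ (int_0^t f(s) dB_s)^2 ] = int_0^t f(s)^2 ds.
Here f(s) = -sin(2*s/5)/4, so f(s)^2 = sin(2*s/5)^2/16. Integrate:
  int_0^t (sin(2*s/5)^2/16) ds = t/32 - 5*sin(4*t/5)/128.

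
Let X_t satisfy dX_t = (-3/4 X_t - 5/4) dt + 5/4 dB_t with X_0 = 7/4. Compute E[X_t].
E[X_t] = -5/3 + 41*exp(-3*t/4)/12

Taking expectations and using E[dB_t] = 0, the mean m(t) = E[X_t] satisfies the ODE m'(t) = a m(t) + b with m(0) = x_0. With a = -3/4, b = -5/4, x_0 = 7/4, the solution is
  m(t) = x_0 * exp(a t) + (b/a) * (exp(a t) - 1)
       = (7/4) * exp((-3/4) t) + ((-5/4)/(-3/4)) * (exp((-3/4) t) - 1)
       = -5/3 + 41*exp(-3*t/4)/12.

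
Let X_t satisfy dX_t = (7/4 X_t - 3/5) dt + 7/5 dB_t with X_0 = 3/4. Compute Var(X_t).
Var(X_t) = 14*exp(7*t/2)/25 - 14/25

The variance V(t) = Var(X_t) satisfies V'(t) = 2 a V(t) + c^2 with V(0) = 0 (drift coefficient is linear in X, diffusion is constant). With a = 7/4, c = 7/5, the solution is
  V(t) = (c^2 / (2 a)) * (exp(2 a t) - 1)
       = ((7/5)^2 / (2*(7/4))) * (exp((7/2) t) - 1)
       = 14*exp(7*t/2)/25 - 14/25.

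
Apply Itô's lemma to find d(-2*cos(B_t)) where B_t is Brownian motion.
d(-2*cos(B_t)) = (cos(B_t)) dt + (2*sin(B_t)) dB_t

Itô's formula for f(B_t) gives d f(B_t) = f'(B_t) dB_t + (1/2) f''(B_t) dt. Compute derivatives of f(x) = -2*cos(x):
  f'(x)  = 2*sin(x)
  f''(x) = 2*cos(x)
Substitute x = B_t and multiply the f'' term by 1/2:
  drift     = (1/2) * (2*cos(x)) evaluated at B_t = cos(B_t)
  diffusion = (2*sin(x)) evaluated at B_t = 2*sin(B_t)
Therefore d(-2*cos(B_t)) = (cos(B_t)) dt + (2*sin(B_t)) dB_t.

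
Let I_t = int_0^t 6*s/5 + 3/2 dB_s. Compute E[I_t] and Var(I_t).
E[I_t] = 0; Var(I_t) = 3*t*(16*t^2 + 60*t + 75)/100

The Itô integral of a deterministic integrand f(s) has mean 0 because each increment f(s) * (B_{s+ds} - B_s) has mean 0. By the Itô isometry:
  Var( int_0^t f(s) dB_s ) = E[ (int_0^t f(s) dB_s)^2 ] = int_0^t f(s)^2 ds.
Here f(s) = 6*s/5 + 3/2, so f(s)^2 = 9*(4*s + 5)^2/100. Integrate:
  int_0^t (9*(4*s + 5)^2/100) ds = 3*t*(16*t^2 + 60*t + 75)/100.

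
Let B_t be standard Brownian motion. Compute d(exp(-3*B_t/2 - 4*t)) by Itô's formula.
d(exp(-3*B_t/2 - 4*t)) = (-23*exp(-3*B_t/2 - 4*t)/8) dt + (-3*exp(-3*B_t/2 - 4*t)/2) dB_t

Itô's formula for f(t, x): d f(t, B_t) = (f_t + (1/2) f_xx) dt + f_x dB_t. Compute partials of f(t, x) = exp(-4*t - 3*x/2):
  f_t(t,x)  = -4*exp(-4*t - 3*x/2)
  f_x(t,x)  = -3*exp(-4*t - 3*x/2)/2
  f_xx(t,x) = 9*exp(-4*t - 3*x/2)/4
Assemble drift = f_t + (1/2) f_xx = -23*exp(-4*t - 3*x/2)/8 and diffusion = f_x = -3*exp(-4*t - 3*x/2)/2. Substituting x = B_t:
  d(exp(-3*B_t/2 - 4*t)) = (-23*exp(-3*B_t/2 - 4*t)/8) dt + (-3*exp(-3*B_t/2 - 4*t)/2) dB_t.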